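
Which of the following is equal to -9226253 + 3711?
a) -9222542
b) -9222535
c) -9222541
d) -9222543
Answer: a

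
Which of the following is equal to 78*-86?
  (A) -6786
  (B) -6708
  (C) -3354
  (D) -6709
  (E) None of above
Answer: B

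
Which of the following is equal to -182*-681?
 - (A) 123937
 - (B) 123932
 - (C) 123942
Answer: C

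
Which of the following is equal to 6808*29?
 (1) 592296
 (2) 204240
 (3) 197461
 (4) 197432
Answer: 4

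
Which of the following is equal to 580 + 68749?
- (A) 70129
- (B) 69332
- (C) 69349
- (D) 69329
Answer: D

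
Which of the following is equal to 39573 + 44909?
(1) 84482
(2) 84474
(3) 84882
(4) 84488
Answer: 1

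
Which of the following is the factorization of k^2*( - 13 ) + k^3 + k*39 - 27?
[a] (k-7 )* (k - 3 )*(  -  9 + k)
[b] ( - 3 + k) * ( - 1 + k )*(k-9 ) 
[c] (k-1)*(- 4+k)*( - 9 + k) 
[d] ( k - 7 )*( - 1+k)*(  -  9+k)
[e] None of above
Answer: b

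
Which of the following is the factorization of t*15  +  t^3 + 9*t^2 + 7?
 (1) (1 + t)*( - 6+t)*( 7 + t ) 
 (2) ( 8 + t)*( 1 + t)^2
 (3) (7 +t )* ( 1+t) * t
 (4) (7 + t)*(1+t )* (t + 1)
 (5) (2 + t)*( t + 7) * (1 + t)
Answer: 4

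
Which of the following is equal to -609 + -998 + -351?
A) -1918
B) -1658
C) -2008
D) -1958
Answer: D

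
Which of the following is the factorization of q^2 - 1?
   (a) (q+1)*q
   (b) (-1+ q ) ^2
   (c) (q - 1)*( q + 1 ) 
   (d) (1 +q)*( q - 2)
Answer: c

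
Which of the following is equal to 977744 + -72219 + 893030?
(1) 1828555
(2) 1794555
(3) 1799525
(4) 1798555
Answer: 4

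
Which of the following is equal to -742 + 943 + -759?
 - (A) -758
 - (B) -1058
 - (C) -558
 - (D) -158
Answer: C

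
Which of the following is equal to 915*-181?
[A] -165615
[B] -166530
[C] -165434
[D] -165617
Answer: A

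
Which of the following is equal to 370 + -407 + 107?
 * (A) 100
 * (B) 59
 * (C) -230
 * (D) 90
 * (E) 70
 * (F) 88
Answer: E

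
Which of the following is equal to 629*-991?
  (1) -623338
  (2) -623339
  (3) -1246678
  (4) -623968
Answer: 2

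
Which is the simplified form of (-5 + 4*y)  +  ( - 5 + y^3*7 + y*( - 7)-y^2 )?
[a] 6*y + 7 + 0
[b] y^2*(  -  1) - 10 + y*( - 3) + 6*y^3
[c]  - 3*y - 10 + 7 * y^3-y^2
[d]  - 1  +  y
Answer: c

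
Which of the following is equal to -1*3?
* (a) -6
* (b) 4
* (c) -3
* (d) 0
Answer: c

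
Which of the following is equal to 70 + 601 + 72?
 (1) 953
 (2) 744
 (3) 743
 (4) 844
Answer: 3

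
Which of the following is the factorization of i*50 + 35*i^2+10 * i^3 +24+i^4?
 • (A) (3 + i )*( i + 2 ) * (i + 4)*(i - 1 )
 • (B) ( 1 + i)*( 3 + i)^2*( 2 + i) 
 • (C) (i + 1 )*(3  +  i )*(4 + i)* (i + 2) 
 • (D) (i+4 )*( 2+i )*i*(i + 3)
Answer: C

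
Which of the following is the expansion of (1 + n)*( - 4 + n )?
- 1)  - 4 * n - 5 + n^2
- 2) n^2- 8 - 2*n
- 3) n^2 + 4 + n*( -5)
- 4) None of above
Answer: 4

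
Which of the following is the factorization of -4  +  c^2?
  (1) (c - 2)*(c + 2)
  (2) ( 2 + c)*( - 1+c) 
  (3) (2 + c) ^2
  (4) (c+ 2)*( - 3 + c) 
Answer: 1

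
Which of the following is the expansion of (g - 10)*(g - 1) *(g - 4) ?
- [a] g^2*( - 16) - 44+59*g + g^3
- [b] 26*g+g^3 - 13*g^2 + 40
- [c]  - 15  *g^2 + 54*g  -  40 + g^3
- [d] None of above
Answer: c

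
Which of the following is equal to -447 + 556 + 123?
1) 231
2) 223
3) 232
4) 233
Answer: 3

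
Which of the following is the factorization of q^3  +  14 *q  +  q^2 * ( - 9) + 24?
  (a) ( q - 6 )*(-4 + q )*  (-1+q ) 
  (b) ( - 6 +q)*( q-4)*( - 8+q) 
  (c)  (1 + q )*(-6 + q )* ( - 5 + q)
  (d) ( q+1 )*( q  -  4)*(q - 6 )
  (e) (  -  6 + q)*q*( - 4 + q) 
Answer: d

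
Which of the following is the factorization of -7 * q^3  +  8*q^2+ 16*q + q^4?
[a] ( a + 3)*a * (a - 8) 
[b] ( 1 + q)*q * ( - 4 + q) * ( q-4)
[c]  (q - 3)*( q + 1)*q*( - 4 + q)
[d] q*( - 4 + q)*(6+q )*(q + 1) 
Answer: b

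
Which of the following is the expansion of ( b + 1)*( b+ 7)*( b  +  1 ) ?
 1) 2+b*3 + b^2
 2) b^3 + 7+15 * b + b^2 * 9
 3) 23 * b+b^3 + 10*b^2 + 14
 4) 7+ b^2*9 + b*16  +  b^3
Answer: 2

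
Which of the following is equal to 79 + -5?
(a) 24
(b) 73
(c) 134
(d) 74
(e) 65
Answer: d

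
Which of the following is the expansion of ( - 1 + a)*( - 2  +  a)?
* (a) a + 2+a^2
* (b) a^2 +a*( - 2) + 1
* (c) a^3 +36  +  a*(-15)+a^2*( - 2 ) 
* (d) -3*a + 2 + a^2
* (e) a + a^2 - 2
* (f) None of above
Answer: d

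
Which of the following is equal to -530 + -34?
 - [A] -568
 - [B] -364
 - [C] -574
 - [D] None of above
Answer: D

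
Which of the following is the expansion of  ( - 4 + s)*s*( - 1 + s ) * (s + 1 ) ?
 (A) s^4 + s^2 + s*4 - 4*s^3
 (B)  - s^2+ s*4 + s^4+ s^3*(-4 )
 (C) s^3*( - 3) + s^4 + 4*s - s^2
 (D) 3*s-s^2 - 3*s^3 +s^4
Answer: B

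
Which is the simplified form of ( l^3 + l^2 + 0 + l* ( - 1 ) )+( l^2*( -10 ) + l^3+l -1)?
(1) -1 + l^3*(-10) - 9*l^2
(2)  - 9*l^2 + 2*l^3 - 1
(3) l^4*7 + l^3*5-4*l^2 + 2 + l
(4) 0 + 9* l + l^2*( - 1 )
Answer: 2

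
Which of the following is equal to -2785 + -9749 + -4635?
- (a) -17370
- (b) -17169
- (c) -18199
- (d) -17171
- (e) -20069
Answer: b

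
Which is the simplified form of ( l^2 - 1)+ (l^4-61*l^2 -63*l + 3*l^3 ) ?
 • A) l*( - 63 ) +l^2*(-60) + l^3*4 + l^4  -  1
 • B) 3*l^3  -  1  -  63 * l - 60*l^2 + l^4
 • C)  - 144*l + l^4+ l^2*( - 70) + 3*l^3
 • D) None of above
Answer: B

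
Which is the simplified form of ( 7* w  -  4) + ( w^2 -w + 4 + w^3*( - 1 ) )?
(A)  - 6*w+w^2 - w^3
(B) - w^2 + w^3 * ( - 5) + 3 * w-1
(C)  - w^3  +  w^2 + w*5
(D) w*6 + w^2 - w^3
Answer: D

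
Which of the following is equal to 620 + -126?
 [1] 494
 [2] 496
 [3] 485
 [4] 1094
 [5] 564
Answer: 1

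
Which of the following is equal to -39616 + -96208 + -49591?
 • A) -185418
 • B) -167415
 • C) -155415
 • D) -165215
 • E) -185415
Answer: E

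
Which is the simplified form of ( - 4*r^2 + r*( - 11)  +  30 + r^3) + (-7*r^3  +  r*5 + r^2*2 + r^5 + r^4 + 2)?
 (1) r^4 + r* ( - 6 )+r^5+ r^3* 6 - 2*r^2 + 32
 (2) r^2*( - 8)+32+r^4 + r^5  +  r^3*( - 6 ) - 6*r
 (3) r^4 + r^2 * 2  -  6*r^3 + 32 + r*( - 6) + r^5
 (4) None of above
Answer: 4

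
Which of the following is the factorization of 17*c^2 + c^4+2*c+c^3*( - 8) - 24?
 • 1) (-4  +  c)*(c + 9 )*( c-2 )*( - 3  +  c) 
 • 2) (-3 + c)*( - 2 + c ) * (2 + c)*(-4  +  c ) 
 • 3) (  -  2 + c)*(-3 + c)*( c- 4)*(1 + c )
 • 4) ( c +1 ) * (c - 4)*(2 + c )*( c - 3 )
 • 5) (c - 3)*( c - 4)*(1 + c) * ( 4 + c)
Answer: 3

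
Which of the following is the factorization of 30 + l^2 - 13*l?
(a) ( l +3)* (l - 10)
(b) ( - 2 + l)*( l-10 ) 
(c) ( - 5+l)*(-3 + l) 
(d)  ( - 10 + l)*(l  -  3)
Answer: d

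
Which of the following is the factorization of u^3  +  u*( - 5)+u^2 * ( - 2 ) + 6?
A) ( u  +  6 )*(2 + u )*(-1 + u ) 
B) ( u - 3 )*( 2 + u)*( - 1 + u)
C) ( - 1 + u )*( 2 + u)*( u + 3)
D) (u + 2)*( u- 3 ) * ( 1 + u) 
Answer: B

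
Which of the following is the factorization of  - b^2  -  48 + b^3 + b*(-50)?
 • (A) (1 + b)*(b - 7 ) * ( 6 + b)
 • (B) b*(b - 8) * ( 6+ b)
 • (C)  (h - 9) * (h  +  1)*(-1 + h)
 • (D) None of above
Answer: D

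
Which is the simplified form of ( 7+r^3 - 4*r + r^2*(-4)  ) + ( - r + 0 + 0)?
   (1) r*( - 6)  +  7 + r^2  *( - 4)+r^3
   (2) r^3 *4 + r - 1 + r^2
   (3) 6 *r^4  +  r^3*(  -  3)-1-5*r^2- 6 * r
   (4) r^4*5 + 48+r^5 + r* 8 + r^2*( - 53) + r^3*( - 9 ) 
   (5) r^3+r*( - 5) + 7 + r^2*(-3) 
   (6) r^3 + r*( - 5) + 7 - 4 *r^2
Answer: 6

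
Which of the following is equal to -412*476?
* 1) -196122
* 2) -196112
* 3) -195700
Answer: 2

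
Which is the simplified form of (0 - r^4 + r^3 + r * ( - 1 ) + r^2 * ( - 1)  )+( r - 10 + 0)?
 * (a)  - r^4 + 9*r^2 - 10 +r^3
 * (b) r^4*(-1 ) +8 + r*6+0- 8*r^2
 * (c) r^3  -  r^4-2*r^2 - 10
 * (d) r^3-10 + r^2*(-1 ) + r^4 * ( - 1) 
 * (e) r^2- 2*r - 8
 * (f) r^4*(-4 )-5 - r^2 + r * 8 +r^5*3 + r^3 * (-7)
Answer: d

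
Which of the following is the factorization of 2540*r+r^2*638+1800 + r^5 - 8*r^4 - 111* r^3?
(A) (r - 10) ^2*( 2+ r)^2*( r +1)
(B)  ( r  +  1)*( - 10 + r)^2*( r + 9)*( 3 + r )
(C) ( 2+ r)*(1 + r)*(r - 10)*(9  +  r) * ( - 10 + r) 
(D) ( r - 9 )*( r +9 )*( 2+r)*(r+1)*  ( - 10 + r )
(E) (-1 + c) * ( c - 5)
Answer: C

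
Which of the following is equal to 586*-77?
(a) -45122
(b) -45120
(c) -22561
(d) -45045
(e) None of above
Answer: a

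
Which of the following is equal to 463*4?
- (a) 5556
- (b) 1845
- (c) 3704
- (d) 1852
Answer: d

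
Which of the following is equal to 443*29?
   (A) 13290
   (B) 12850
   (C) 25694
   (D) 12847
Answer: D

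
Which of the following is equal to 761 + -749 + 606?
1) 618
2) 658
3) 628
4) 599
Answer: 1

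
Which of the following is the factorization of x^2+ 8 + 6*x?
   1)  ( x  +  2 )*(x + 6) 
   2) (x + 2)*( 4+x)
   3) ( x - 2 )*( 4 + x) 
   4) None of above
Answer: 2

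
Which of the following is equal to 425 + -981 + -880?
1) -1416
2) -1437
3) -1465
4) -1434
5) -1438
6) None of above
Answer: 6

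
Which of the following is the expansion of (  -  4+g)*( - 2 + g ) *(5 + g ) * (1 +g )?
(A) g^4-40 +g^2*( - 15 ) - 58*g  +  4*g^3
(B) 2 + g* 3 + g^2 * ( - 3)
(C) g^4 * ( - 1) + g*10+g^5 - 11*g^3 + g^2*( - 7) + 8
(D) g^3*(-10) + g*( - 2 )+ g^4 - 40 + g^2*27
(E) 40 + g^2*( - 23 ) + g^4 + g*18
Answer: E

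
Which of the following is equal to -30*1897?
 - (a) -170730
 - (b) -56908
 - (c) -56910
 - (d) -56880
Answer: c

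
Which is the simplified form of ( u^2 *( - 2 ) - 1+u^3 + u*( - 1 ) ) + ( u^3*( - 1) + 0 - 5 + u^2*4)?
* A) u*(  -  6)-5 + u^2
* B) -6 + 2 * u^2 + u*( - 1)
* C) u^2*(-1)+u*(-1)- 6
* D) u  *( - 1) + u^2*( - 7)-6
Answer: B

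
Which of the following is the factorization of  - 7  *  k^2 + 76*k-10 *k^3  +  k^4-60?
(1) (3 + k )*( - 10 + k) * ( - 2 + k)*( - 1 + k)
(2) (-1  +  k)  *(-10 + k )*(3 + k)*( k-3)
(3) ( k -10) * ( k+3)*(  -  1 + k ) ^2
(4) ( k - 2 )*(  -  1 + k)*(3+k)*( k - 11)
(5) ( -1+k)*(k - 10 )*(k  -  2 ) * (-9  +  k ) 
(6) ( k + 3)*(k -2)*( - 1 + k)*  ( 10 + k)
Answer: 1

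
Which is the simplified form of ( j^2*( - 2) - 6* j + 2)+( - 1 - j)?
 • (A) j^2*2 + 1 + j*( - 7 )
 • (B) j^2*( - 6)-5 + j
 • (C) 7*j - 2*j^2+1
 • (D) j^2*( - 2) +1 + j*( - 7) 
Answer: D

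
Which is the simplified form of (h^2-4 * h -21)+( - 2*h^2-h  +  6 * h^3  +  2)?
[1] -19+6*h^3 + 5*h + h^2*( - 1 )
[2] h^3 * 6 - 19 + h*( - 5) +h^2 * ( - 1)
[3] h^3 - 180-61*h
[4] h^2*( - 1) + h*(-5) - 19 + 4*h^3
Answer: 2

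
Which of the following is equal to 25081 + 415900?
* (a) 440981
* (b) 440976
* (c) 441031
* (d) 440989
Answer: a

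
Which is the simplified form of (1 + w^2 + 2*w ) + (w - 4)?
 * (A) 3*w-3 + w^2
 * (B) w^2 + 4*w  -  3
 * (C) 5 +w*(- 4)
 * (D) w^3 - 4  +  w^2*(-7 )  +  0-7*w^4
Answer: A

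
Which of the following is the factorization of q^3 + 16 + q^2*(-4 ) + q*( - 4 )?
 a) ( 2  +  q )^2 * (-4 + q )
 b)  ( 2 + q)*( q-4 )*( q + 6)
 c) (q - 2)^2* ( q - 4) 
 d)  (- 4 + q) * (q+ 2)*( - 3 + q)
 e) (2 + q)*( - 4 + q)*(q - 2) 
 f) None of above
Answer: e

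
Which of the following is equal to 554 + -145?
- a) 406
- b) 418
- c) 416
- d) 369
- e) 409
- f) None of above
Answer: e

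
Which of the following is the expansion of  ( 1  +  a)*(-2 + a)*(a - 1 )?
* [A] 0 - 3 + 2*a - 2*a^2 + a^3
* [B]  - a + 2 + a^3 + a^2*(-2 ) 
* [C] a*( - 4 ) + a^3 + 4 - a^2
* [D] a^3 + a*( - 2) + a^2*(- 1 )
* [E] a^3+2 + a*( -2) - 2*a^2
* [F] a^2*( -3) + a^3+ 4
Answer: B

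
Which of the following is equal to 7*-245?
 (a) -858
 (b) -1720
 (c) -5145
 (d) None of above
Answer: d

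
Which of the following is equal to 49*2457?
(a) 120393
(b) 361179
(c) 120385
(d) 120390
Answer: a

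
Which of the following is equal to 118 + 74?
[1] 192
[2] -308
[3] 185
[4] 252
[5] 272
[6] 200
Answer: 1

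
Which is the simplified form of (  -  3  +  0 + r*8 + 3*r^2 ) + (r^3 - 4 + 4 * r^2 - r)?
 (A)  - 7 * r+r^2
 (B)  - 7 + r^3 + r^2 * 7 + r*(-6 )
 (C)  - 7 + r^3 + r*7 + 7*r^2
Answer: C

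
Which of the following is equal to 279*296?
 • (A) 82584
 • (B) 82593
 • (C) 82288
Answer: A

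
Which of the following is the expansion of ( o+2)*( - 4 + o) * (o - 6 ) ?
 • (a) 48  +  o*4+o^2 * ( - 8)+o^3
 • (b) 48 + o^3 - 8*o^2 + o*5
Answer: a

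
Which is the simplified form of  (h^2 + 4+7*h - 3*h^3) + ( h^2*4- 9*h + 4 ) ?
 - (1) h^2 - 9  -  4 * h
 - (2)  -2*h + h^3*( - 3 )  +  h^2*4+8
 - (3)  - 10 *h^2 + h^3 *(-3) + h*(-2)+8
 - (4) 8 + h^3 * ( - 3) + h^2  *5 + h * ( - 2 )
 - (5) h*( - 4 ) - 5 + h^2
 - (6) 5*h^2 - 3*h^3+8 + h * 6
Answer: 4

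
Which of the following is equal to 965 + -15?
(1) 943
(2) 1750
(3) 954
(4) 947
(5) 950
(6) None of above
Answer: 5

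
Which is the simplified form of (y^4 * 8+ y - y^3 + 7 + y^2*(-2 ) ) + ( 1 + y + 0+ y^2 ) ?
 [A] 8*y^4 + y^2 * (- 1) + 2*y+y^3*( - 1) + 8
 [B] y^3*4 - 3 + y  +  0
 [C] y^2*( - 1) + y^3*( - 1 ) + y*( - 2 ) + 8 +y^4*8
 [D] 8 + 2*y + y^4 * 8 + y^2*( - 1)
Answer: A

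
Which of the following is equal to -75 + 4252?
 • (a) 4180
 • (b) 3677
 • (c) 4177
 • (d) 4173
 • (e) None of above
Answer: c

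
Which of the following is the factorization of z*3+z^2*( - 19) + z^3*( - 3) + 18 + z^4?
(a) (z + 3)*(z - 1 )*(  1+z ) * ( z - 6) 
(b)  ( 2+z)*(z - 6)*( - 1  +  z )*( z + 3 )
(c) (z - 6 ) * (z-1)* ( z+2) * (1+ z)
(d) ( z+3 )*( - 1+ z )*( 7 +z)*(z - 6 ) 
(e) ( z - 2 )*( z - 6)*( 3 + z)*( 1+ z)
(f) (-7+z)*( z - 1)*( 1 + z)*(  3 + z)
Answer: a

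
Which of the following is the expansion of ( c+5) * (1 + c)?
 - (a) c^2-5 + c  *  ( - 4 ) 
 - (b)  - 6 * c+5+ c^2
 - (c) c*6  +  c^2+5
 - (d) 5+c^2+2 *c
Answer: c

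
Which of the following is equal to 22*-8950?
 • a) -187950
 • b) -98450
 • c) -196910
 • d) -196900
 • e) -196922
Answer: d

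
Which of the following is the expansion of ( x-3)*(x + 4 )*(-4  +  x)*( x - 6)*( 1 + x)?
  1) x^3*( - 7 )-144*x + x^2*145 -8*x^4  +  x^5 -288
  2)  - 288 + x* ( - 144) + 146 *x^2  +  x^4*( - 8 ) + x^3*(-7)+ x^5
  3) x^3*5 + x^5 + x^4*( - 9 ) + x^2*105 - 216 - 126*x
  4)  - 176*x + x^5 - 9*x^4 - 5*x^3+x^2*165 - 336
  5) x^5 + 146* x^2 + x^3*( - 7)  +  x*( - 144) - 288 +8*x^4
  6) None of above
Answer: 2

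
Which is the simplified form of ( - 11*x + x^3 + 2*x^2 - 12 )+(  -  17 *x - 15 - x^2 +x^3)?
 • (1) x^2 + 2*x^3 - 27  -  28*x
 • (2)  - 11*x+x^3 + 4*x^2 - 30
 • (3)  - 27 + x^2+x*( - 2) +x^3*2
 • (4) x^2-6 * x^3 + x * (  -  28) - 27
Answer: 1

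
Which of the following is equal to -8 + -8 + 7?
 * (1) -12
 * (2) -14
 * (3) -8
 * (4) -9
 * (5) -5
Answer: 4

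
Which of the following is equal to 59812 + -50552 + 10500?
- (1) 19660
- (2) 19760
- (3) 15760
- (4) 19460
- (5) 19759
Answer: 2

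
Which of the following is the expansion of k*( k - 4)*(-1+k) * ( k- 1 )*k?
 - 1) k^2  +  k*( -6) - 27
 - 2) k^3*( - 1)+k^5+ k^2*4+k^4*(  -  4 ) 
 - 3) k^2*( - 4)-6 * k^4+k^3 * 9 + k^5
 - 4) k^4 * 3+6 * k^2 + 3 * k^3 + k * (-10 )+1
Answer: 3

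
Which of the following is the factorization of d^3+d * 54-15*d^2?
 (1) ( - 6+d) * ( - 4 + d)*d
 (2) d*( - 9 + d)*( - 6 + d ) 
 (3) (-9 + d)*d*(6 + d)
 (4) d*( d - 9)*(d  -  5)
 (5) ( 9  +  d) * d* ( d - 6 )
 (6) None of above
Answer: 2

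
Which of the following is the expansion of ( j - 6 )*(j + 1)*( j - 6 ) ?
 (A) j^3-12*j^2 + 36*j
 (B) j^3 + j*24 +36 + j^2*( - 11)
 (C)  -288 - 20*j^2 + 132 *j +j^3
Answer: B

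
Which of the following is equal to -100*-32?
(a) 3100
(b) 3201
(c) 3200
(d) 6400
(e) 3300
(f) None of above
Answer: c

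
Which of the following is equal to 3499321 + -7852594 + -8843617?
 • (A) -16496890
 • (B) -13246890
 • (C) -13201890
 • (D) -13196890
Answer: D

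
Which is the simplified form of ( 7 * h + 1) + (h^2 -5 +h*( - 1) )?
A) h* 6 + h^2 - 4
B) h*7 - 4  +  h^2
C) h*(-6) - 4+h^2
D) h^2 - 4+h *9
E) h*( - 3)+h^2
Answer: A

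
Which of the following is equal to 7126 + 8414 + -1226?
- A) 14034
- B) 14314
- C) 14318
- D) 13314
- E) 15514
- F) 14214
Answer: B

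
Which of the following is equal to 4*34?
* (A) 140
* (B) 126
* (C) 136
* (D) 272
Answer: C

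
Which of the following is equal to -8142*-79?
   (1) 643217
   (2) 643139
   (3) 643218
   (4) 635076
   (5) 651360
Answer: 3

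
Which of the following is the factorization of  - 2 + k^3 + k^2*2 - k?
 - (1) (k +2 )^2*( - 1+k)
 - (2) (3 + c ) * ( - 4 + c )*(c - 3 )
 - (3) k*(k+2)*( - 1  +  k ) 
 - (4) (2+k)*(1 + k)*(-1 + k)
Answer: 4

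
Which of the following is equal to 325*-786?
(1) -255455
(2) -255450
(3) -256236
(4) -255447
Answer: 2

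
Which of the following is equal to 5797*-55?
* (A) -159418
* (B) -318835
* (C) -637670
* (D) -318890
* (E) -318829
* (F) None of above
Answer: B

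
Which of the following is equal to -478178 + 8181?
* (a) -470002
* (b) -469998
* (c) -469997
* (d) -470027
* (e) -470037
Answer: c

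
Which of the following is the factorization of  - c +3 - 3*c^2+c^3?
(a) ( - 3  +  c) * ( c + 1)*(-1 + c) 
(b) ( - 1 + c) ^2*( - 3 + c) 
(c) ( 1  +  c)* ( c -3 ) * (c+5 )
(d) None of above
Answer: a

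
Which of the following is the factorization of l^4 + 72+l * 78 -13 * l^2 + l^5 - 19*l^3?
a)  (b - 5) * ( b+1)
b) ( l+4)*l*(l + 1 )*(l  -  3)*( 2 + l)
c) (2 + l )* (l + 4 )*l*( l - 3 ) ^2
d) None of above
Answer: d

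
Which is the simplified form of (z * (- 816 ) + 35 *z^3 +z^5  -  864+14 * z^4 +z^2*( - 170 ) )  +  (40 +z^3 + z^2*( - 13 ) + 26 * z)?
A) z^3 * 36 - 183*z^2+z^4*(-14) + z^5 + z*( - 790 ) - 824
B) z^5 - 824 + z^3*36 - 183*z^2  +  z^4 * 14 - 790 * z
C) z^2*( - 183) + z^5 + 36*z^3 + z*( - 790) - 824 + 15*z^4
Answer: B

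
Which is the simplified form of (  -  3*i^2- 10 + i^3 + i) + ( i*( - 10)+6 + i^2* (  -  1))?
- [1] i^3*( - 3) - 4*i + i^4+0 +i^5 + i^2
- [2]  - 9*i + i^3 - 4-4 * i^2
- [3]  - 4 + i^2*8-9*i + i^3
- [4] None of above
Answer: 2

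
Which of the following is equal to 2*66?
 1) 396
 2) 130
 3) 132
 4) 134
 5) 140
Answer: 3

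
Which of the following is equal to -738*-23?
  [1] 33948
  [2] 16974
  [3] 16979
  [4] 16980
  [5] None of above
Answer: 2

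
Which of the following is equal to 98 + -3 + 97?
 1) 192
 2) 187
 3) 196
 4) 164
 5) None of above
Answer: 1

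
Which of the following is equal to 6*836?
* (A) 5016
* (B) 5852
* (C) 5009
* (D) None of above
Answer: A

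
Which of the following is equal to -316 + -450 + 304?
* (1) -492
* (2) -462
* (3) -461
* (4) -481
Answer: 2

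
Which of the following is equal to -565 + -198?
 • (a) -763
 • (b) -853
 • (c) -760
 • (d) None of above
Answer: a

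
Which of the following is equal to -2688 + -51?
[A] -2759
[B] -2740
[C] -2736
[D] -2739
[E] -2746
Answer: D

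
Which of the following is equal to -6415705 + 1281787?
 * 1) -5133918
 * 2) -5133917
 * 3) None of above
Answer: 1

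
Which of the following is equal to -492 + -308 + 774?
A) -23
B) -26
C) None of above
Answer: B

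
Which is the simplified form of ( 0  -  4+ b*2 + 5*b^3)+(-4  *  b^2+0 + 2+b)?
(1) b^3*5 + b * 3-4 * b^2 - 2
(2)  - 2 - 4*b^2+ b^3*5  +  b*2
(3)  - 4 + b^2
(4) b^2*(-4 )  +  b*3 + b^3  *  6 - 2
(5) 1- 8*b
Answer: 1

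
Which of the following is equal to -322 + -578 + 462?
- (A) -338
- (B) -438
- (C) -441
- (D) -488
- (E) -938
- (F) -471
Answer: B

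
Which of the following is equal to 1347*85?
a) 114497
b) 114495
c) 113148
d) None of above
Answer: b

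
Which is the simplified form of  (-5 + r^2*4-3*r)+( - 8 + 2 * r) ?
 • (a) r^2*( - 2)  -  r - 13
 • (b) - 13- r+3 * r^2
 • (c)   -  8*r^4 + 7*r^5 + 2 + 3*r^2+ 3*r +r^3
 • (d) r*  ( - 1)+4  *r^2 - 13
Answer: d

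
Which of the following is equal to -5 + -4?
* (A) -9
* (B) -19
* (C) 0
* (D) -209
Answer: A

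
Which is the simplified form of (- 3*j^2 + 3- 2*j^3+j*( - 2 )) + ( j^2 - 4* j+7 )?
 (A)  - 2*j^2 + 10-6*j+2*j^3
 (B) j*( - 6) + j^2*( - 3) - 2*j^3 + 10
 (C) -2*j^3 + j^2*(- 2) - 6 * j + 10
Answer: C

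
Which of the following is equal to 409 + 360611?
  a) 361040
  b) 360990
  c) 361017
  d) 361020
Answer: d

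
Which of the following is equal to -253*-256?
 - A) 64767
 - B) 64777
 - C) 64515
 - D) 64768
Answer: D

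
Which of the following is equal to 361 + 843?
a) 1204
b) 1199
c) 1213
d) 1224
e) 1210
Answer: a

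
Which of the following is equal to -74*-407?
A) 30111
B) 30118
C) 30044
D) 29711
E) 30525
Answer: B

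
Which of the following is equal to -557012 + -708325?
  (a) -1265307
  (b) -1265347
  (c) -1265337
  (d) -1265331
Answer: c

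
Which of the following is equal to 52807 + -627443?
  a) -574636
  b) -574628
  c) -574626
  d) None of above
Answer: a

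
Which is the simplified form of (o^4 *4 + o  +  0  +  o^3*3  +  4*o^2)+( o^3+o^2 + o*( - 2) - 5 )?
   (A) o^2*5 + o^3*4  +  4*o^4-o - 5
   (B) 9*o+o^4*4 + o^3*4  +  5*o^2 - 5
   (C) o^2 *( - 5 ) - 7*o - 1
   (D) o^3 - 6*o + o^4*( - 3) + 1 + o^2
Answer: A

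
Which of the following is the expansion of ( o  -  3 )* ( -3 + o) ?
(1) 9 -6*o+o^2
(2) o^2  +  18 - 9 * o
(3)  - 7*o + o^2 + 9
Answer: 1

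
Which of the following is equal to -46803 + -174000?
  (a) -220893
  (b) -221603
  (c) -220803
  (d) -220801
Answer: c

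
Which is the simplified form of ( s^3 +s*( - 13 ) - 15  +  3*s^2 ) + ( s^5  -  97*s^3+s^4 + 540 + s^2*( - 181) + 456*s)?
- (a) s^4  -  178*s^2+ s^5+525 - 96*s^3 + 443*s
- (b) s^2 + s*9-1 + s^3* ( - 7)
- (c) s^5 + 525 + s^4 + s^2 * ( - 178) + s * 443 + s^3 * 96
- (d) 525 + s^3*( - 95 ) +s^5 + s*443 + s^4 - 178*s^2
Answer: a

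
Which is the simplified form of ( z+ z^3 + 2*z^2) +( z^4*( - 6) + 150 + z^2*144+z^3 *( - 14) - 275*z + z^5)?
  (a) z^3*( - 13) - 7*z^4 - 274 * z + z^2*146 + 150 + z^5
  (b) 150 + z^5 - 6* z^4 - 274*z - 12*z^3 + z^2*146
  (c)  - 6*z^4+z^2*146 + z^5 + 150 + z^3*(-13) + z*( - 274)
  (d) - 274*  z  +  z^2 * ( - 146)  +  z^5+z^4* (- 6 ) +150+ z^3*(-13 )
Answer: c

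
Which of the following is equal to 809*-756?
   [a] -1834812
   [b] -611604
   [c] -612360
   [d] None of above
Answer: b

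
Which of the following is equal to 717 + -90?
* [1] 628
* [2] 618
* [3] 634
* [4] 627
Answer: 4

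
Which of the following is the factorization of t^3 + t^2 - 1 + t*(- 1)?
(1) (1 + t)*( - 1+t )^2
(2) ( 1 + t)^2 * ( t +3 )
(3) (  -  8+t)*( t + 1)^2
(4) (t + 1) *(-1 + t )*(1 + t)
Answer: 4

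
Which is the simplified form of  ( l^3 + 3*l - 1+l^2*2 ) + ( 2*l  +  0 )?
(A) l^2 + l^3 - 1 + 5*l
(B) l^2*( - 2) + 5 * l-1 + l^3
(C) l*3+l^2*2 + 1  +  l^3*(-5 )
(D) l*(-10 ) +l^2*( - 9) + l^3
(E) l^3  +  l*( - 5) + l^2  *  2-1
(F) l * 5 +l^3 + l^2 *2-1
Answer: F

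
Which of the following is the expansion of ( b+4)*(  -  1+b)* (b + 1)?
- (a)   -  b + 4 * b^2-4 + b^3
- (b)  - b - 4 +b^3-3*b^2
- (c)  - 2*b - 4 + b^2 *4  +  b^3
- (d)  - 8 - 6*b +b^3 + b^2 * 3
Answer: a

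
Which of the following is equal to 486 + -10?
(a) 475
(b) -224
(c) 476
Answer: c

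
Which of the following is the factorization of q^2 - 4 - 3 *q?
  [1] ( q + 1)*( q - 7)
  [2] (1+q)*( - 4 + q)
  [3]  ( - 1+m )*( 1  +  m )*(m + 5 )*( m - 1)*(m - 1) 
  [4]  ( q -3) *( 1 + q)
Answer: 2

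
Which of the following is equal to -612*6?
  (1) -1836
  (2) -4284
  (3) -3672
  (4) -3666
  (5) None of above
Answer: 3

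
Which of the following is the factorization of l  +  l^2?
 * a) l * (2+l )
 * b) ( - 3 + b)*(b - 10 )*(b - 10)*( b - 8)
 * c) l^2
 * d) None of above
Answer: d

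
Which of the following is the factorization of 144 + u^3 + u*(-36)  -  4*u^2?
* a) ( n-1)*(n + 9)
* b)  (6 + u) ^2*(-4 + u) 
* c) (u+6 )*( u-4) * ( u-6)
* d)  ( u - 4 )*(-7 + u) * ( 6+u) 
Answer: c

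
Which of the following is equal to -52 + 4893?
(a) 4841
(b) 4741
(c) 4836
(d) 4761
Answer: a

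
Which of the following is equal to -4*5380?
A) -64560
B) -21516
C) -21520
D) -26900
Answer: C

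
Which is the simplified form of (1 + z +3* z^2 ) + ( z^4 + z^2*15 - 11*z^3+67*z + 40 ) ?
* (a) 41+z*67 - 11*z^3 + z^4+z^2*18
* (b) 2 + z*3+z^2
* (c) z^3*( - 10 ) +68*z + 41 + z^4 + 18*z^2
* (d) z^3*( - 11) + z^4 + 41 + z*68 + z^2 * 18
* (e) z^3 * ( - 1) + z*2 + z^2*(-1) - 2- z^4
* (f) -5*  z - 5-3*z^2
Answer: d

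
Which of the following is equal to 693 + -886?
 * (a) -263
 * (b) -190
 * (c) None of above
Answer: c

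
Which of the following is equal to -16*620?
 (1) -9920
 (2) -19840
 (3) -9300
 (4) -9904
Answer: 1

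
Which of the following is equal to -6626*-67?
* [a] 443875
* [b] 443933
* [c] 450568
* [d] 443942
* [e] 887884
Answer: d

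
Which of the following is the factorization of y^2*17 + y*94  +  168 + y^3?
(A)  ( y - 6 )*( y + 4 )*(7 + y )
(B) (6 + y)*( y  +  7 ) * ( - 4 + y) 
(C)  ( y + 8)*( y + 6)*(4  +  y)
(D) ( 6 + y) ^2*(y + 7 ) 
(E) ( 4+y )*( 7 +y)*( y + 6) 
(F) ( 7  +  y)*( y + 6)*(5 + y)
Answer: E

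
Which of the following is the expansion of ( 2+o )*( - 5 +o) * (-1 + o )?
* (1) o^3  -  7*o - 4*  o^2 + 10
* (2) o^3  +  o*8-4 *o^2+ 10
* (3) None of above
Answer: 1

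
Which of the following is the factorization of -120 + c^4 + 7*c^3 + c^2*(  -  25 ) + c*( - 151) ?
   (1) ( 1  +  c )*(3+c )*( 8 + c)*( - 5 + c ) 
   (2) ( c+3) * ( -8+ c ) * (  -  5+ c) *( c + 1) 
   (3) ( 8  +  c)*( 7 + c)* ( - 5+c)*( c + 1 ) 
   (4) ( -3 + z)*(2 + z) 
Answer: 1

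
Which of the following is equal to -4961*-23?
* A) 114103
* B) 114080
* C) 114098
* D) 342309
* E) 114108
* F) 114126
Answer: A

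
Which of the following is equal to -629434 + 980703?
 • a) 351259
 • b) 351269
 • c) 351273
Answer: b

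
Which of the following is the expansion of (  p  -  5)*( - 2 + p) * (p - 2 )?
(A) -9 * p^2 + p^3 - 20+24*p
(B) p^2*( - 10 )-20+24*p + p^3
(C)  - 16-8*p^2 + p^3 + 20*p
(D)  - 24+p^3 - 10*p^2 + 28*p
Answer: A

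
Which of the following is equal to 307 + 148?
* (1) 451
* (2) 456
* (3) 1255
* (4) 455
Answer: 4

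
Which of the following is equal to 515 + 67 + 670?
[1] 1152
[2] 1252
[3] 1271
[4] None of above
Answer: 2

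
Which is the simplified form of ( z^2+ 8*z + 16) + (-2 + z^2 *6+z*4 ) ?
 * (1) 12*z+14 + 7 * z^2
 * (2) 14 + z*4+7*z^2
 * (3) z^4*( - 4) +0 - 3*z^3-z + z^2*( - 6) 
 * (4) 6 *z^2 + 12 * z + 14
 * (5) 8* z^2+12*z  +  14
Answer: 1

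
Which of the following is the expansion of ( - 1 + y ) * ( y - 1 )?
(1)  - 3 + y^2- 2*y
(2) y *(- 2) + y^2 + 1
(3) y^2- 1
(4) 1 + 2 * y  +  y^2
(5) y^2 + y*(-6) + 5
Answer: 2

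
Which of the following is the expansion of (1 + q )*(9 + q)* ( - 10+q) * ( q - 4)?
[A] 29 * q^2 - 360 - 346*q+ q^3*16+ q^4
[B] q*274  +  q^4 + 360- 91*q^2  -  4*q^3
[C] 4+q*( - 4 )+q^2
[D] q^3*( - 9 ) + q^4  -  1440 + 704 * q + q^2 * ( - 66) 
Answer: B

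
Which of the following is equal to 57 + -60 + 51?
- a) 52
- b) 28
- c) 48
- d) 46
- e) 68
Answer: c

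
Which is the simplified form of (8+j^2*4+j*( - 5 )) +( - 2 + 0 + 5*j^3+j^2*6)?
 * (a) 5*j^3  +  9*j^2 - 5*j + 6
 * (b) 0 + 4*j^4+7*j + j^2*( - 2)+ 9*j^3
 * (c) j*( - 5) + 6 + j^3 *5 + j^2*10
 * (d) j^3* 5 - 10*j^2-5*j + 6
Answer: c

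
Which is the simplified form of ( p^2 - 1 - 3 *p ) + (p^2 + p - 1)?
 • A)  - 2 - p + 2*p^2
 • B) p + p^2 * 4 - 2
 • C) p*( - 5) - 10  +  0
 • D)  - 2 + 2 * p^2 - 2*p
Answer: D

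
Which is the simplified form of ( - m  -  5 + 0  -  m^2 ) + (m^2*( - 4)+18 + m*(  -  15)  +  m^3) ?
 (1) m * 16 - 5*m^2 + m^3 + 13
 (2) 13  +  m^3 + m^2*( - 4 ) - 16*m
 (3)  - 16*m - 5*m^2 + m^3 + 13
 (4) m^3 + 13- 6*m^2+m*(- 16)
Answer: 3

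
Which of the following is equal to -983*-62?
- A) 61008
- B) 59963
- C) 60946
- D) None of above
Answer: C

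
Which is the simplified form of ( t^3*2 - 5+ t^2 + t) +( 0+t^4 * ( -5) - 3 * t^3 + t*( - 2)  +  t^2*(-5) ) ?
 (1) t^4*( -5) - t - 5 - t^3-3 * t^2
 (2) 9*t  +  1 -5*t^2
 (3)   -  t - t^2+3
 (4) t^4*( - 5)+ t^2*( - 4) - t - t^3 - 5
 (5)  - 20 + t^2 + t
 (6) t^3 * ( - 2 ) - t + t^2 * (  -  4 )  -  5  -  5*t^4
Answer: 4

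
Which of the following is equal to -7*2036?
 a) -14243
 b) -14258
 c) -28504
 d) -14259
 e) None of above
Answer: e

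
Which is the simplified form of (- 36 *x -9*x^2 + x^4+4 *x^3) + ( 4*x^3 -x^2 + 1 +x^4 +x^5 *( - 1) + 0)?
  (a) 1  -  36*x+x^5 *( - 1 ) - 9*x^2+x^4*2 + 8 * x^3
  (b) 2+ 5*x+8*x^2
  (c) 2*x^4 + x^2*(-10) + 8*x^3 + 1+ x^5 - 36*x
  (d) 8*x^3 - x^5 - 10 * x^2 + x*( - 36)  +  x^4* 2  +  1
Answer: d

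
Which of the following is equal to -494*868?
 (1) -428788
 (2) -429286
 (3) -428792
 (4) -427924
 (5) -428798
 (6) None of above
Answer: 3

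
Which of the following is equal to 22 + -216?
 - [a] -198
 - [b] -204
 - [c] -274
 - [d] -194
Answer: d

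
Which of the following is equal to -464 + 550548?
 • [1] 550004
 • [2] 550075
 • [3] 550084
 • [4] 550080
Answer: 3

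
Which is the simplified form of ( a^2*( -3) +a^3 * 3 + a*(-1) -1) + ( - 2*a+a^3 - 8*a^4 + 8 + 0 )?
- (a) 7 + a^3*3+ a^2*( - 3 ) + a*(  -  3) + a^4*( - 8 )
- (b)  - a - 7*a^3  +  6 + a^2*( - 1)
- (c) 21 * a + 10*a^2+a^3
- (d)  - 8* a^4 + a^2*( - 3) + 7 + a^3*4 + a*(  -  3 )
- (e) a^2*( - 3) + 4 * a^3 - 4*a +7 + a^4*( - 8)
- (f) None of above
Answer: d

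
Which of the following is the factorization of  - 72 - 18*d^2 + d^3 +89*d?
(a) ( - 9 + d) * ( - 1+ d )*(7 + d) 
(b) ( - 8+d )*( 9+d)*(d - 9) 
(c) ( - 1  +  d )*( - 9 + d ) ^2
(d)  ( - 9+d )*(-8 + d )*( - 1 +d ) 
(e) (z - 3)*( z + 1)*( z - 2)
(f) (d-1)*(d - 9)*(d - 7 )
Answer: d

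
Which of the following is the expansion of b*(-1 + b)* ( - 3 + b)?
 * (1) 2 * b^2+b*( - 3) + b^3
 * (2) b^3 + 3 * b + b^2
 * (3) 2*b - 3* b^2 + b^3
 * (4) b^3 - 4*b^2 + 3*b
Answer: 4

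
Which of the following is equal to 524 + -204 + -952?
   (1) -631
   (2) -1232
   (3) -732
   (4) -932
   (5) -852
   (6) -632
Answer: 6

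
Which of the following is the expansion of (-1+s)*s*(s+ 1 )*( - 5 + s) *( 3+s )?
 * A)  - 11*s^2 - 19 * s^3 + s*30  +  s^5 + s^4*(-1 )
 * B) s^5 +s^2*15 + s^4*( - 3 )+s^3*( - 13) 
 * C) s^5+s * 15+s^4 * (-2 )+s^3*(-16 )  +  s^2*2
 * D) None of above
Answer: C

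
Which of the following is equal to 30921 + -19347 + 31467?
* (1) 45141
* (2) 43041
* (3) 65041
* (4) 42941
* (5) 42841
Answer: 2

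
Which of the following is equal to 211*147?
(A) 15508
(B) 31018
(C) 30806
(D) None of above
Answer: D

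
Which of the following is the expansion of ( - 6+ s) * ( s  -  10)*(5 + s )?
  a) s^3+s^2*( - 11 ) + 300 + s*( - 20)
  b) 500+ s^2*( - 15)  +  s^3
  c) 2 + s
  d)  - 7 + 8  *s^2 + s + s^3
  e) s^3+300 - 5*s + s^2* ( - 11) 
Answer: a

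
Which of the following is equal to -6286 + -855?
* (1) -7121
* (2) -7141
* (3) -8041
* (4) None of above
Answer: 2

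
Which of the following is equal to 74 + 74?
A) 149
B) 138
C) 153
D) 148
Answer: D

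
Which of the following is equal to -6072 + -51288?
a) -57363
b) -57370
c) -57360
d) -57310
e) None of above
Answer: c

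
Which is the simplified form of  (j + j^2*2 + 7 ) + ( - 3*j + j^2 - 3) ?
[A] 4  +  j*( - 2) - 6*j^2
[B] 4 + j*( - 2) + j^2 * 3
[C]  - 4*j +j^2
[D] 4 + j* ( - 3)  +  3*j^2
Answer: B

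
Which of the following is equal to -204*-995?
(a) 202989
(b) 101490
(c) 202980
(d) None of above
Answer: c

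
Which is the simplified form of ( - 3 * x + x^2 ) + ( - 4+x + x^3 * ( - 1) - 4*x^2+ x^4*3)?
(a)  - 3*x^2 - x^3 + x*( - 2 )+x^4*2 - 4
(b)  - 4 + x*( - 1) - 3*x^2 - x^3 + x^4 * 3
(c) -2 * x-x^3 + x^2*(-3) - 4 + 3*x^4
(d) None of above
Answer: c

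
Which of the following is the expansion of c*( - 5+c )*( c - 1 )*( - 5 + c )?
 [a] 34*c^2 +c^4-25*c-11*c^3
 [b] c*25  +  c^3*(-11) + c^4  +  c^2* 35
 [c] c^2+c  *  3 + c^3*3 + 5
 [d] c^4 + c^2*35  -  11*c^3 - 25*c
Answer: d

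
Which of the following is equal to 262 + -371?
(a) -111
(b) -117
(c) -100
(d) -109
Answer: d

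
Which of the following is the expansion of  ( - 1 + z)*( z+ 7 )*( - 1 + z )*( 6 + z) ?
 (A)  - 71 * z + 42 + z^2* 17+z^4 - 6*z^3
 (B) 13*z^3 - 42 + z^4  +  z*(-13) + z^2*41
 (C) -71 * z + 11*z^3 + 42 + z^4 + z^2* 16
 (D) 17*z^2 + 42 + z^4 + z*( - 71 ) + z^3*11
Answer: D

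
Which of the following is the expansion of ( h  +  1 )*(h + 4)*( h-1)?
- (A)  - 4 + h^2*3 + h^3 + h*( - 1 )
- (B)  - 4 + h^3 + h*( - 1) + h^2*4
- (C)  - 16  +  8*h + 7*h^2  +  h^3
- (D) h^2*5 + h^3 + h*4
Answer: B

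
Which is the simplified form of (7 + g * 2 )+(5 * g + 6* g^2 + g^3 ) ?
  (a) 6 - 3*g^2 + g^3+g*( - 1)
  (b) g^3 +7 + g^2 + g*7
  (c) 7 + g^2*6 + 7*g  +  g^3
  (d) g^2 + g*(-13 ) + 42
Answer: c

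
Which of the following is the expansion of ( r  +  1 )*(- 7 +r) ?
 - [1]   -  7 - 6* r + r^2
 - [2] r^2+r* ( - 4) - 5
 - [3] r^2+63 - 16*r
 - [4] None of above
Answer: 1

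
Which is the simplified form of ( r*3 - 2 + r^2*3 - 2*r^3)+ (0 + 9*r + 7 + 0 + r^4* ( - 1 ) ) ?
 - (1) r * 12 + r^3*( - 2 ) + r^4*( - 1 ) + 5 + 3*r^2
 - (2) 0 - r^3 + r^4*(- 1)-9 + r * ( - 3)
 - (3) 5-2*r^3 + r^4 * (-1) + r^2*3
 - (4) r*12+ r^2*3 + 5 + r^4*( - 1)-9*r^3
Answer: 1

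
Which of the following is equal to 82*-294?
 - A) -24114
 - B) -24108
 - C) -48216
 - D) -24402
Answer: B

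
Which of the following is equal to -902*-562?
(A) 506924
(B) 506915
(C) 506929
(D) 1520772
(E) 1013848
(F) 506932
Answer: A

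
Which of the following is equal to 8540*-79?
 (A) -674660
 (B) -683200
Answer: A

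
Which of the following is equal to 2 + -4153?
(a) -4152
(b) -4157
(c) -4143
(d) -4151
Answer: d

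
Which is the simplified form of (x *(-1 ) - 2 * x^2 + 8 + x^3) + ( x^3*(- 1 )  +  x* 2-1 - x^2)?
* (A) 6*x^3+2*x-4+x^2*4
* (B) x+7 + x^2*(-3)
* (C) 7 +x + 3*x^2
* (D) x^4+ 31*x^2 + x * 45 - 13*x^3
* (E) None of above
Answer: B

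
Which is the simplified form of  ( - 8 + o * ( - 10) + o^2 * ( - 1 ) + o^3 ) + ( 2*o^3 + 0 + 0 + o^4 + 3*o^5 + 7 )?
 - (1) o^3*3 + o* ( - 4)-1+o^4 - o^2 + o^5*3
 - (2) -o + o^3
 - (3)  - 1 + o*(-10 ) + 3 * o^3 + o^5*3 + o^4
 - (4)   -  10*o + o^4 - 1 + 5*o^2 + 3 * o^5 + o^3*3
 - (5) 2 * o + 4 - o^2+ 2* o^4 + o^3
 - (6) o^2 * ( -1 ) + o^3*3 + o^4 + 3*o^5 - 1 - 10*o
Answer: 6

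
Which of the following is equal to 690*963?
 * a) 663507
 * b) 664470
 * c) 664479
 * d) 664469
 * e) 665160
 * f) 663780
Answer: b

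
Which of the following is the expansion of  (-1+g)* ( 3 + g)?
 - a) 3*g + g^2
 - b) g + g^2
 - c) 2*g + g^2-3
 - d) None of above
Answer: c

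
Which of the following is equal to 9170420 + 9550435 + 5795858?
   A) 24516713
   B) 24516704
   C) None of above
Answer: A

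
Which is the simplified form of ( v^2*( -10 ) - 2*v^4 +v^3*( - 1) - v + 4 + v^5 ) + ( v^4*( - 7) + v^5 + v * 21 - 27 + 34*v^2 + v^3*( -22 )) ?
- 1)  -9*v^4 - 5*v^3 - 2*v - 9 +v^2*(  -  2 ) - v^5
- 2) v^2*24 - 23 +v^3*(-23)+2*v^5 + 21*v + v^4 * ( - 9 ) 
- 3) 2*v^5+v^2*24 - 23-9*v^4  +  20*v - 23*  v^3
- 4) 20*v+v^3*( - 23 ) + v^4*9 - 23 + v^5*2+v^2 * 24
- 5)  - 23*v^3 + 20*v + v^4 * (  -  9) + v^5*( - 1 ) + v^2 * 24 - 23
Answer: 3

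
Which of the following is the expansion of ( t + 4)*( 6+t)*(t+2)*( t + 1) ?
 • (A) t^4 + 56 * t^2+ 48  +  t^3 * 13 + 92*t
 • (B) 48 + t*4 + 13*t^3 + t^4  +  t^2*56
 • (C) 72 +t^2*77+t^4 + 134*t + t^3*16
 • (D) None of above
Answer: A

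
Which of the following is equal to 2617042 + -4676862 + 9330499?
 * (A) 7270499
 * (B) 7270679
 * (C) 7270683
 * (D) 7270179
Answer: B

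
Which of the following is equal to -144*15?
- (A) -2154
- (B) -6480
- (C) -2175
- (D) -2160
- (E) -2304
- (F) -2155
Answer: D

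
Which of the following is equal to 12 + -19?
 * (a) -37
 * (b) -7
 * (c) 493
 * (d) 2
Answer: b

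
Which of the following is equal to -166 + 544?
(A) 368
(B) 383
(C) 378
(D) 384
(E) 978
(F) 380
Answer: C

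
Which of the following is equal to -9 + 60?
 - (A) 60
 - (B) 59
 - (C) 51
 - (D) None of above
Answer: C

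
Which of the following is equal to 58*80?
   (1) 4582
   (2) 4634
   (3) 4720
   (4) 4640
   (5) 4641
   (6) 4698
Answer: 4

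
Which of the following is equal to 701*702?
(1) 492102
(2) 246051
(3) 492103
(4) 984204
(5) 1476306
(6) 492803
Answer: 1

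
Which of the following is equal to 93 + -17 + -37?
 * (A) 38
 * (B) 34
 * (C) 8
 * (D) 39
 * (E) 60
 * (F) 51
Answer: D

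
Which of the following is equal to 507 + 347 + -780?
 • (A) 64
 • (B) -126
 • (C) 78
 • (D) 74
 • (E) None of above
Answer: D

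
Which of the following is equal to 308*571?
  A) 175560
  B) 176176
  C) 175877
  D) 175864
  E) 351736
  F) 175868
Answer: F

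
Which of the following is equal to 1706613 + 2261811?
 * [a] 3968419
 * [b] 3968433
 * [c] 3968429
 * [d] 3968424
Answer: d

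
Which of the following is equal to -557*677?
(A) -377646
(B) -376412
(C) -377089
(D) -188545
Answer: C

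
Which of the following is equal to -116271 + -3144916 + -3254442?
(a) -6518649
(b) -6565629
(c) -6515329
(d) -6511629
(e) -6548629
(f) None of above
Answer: f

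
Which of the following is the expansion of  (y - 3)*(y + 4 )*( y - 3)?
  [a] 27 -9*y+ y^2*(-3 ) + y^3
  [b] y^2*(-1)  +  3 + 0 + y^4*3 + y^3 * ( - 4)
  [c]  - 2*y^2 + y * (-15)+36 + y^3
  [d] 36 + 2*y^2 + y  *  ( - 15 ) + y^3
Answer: c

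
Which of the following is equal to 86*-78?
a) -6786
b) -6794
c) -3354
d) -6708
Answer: d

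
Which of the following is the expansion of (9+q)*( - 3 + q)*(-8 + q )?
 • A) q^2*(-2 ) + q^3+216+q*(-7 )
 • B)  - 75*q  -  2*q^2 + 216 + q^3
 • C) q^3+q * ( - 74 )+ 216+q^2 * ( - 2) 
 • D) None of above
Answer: B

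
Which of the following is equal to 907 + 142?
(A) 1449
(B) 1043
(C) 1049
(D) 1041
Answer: C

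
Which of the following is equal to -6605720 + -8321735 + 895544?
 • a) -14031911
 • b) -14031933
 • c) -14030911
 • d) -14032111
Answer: a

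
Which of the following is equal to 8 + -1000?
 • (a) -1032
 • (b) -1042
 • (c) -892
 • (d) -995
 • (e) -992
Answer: e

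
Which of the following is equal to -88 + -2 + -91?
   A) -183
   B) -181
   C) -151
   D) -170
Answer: B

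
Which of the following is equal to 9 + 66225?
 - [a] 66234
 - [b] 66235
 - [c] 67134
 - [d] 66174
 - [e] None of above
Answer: a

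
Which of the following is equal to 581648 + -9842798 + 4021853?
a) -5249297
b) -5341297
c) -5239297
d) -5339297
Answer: c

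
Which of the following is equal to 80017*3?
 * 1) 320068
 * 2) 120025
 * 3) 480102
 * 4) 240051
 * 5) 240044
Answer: 4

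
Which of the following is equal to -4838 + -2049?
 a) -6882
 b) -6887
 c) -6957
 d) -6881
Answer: b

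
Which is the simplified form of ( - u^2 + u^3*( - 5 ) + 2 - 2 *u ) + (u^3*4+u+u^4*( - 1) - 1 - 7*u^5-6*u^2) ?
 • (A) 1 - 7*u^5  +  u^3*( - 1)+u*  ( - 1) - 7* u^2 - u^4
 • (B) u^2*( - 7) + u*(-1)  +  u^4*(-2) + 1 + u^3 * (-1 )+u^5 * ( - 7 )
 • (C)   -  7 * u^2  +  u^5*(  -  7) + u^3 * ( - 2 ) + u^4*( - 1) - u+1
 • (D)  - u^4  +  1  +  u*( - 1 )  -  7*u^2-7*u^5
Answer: A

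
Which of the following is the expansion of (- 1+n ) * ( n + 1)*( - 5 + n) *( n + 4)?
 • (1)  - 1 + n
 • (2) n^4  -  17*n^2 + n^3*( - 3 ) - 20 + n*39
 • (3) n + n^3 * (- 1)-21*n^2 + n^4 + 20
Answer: 3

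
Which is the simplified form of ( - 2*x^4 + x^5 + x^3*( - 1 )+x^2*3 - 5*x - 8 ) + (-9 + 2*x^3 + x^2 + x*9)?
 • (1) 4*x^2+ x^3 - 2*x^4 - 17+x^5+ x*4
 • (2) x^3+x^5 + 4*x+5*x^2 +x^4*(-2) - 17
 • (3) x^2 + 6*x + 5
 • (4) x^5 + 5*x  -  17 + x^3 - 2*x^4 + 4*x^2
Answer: 1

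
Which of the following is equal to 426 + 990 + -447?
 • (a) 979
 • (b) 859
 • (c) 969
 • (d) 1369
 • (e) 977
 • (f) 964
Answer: c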